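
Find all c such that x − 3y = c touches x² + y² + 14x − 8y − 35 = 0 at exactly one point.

The line touches the circle iff its distance from (−7, 4) is 10:
|1·(−7) − 3·4 − c| / √10 = 10
|c − (−19)| = 10√10.

c = −19 ± 10√10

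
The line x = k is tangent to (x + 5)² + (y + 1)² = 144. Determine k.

k = −17 or k = 7

For a tangent, require d(centre, line) = r = 12.
|1·(−5) + 0·(−1) − k| / √1 = 12
|k − (−5)| = 12, so k = 7 or k = −17.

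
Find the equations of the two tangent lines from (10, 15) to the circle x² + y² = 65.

Let a tangent through (10, 15) have slope m. Its distance from (0, 0) must equal √65:
(−10m − (−15))² = 65(m² + 1)
7m² − 60m + 32 = 0, so m = 8 or m = 4/7.
With m = 8: 8x − y = 65. With m = 4/7: 4x − 7y = −65.

8x − y = 65 and 4x − 7y = −65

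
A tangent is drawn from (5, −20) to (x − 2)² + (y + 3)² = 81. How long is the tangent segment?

√217

Centre (2, −3), r² = 81. |PO|² = (3)² + (−17)² = 298.
Power of the point: PT² = |PO|² − r² = 217, so PT = √217.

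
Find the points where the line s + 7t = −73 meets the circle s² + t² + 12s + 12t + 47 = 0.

(−10, −9) and (−3, −10)

Substitute t = (−73 − s)/7:
50s² + 650s + 1500 = 0  ⟹  s² + 13s + 30 = 0
s = −3 or s = −10, giving (−3, −10) and (−10, −9).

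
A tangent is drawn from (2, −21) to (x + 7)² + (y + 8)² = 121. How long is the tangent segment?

√129

The centre is (−7, −8) and r = 11. The square of the distance from P to the centre is 81 + 169 = 250.
The tangent meets the radius at right angles, so tangent² = |PO|² − r² = 250 − 121 = 129.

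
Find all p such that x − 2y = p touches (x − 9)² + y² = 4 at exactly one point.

p = 9 ± 2√5

Tangency holds when the distance from the centre (9, 0) to the line equals the radius 2:
|1·9 − 2·0 − p| / √5 = 2
|p − (9)| = 2√5.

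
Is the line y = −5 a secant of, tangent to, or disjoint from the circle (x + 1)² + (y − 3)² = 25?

d² = (0·(−1) + 1·3 − (−5))² = 64; r² = 25.
Since d² > r², the line lies outside the circle.

disjoint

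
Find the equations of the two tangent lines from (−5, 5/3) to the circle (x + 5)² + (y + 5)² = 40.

x + 3y = 0 and x − 3y = −10

Write the tangent as mx − y + (5/3 − m·(−5)) = 0 and set its distance from the centre to 2√10:
[m·(0) − (−20/3)]² = 40(m² + 1)
9m² − 1 = 0, so m = −1/3 or m = 1/3.
Through (−5, 5/3) these give x + 3y = 0 and x − 3y = −10.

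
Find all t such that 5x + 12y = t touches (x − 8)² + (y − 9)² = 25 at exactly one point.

t = 83 or t = 213

For a tangent, require d(centre, line) = r = 5.
|5·8 + 12·9 − t| / √169 = 5
|t − (148)| = 5·13, so t = 213 or t = 83.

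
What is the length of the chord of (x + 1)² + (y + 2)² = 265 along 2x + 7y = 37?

4√53

Centre (−1, −2), r² = 265. Perpendicular distance d from centre to line = |−53| / √53 = 53/√53.
Chord = 2√(r² − d²) = 2·√(212) = 4√53.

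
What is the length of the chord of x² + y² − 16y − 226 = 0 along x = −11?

26

The line gives x = −11. Substituting into the circle:
y² − 16y − 105 = 0
y = 21 or y = −5, giving (−11, 21) and (−11, −5).
|(−11, 21) − (−11, −5)| = √((0)² + (26)²) = 26.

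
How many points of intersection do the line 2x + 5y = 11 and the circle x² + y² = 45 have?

d² = (2·0 + 5·0 − (11))²/29 = 121/29; r² = 45.
Since d² < r², the line cuts the circle twice.

2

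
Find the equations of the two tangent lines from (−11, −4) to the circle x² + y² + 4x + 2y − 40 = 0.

2x − y = −18 and x + 2y = −19

Write the tangent as mx − y + (−4 − m·(−11)) = 0 and set its distance from the centre to 3√5:
(9m − (3))² = 45(m² + 1)
2m² − 3m − 2 = 0, so m = 2 or m = −1/2.
With m = 2: 2x − y = −18. With m = −1/2: x + 2y = −19.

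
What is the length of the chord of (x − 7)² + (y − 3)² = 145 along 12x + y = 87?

The distance from (7, 3) to the line is 0/√145, and r² = 145.
Half the chord is √(r² − d²) = √(145), so the full chord is 2√145.

2√145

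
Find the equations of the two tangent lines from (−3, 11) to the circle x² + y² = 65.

A line y − (11) = m(x − (−3)) is tangent when its distance from (0, 0) is √65:
[m·(3) − (−11)]² = 65(m² + 1)
28m² − 33m − 28 = 0, so m = −4/7 or m = 7/4.
Through (−3, 11) these give 4x + 7y = 65 and 7x − 4y = −65.

4x + 7y = 65 and 7x − 4y = −65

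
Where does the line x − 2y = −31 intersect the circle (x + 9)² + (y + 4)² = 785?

Substitute y = (31 + x)/2:
5x² + 150x − 1295 = 0  ⟹  x² + 30x − 259 = 0
x = 7 or x = −37, giving (7, 19) and (−37, −3).

(−37, −3) and (7, 19)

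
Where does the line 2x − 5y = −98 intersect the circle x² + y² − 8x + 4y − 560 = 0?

From the line, y = (98 + 2x)/5. Substituting:
29x² + 232x − 2436 = 0  ⟹  x² + 8x − 84 = 0
x = 6 or x = −14, giving (6, 22) and (−14, 14).

(−14, 14) and (6, 22)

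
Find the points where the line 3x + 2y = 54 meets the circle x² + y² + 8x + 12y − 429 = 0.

Express y = (54 − 3x)/2 and substitute into the circle:
13x² − 364x + 2496 = 0  ⟹  x² − 28x + 192 = 0
x = 16 or x = 12, giving (16, 3) and (12, 9).

(12, 9) and (16, 3)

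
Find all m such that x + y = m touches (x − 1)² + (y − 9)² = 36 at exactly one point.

The line touches the circle iff its distance from (1, 9) is 6:
|1·1 + 1·9 − m| / √2 = 6
|m − (10)| = 6√2.

m = 10 ± 6√2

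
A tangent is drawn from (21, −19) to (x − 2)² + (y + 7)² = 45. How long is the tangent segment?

2√115

Centre (2, −7), r² = 45. |PO|² = (19)² + (−12)² = 505.
The tangent meets the radius at right angles, so tangent² = |PO|² − r² = 505 − 45 = 460.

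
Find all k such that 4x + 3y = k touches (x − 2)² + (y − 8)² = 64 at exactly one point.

k = −8 or k = 72

For a tangent, require d(centre, line) = r = 8.
|4·2 + 3·8 − k| / √25 = 8
|k − (32)| = 8·5, so k = 72 or k = −8.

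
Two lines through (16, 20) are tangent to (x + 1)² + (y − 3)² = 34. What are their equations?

3x − 5y = −52 and 5x − 3y = 20

Let a tangent through (16, 20) have slope m. Its distance from (−1, 3) must equal √34:
(−17m − (−17))² = 34(m² + 1)
15m² − 34m + 15 = 0, so m = 3/5 or m = 5/3.
With m = 3/5: 3x − 5y = −52. With m = 5/3: 5x − 3y = 20.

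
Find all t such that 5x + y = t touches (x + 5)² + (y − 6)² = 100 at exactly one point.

t = −19 ± 10√26

The line touches the circle iff its distance from (−5, 6) is 10:
|5·(−5) + 1·6 − t| / √26 = 10
|t − (−19)| = 10√26.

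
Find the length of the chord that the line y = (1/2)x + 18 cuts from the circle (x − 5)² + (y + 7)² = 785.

12√5

The distance from (5, −7) to the line is 55/√5, and r² = 785.
Chord = 2√(r² − d²) = 2·√(180) = 12√5.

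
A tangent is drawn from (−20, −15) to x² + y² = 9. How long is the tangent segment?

2√154

With centre O = (0, 0), |OP|² = 625 and r² = 9.
Power of the point: PT² = |PO|² − r² = 616, so PT = 2√154.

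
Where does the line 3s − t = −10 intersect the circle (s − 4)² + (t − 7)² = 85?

Express t = 3s + 10 and substitute into the circle:
10s² + 10s − 60 = 0  ⟹  s² + s − 6 = 0
s = 2 or s = −3, giving (2, 16) and (−3, 1).

(−3, 1) and (2, 16)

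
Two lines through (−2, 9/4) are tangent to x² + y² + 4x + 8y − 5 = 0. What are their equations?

3x − 4y = −15 and 3x + 4y = 3

Write the tangent as mx − y + (9/4 − m·(−2)) = 0 and set its distance from the centre to 5:
(0m − (−25/4))² = 25(m² + 1)
16m² − 9 = 0, so m = 3/4 or m = −3/4.
With m = 3/4: 3x − 4y = −15. With m = −3/4: 3x + 4y = 3.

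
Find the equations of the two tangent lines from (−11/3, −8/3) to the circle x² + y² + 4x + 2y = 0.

Let a tangent through (−11/3, −8/3) have slope m. Its distance from (−2, −1) must equal √5:
(5/3m − (5/3))² = 5(m² + 1)
2m² + 5m + 2 = 0, so m = −2 or m = −1/2.
With m = −2: 2x + y = −10. With m = −1/2: x + 2y = −9.

2x + y = −10 and x + 2y = −9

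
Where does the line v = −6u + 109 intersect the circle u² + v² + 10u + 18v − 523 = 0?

(18, 1) and (20, −11)

From the line, v = −6u + 109. Substituting:
37u² − 1406u + 13320 = 0  ⟹  u² − 38u + 360 = 0
u = 20 or u = 18, giving (20, −11) and (18, 1).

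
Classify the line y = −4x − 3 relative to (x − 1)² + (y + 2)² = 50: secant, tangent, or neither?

secant

d² = (4·1 + 1·(−2) − (−3))²/17 = 25/17; r² = 50.
Since d² < r², the line cuts the circle twice.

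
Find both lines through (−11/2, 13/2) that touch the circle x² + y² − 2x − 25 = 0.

5x + y = −21 and x + 5y = 27

Let a tangent through (−11/2, 13/2) have slope m. Its distance from (1, 0) must equal √26:
(13/2m − (−13/2))² = 26(m² + 1)
5m² + 26m + 5 = 0, so m = −5 or m = −1/5.
Through (−11/2, 13/2) these give 5x + y = −21 and x + 5y = 27.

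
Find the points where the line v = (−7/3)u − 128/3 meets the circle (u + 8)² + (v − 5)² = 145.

Substitute v = (−128 − 7u)/3:
58u² + 2146u + 19720 = 0  ⟹  u² + 37u + 340 = 0
u = −17 or u = −20, giving (−17, −3) and (−20, 4).

(−20, 4) and (−17, −3)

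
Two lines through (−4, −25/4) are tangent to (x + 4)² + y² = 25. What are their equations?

A line y − (−25/4) = m(x − (−4)) is tangent when its distance from (−4, 0) is 5:
(0m − (25/4))² = 25(m² + 1)
16m² − 9 = 0, so m = 3/4 or m = −3/4.
Through (−4, −25/4) these give 3x − 4y = 13 and 3x + 4y = −37.

3x − 4y = 13 and 3x + 4y = −37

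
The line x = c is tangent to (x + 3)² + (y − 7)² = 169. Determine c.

Tangency holds when the distance from the centre (−3, 7) to the line equals the radius 13:
|1·(−3) + 0·7 − c| / √1 = 13
|c − (−3)| = 13, so c = 10 or c = −16.

c = −16 or c = 10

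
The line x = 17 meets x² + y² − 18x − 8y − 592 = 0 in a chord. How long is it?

The distance from (9, 4) to the line is 8, and r² = 689.
Half the chord is √(r² − d²) = √(625), so the full chord is 50.

50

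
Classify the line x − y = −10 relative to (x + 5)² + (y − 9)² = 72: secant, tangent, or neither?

secant

d² = (1·(−5) − 1·9 − (−10))²/2 = 8; r² = 72.
Since d² < r², the line cuts the circle twice.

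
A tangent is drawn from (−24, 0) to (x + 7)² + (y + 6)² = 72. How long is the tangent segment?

The centre is (−7, −6) and r = 6√2. The square of the distance from P to the centre is 289 + 36 = 325.
The tangent meets the radius at right angles, so tangent² = |PO|² − r² = 325 − 72 = 253.

√253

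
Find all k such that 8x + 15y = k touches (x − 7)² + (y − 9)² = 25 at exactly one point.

k = 106 or k = 276

Tangency holds when the distance from the centre (7, 9) to the line equals the radius 5:
|8·7 + 15·9 − k| / √289 = 5
|k − (191)| = 5·17, so k = 276 or k = 106.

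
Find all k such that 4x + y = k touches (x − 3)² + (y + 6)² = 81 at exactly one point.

The line touches the circle iff its distance from (3, −6) is 9:
|4·3 + 1·(−6) − k| / √17 = 9
|k − (6)| = 9√17.

k = 6 ± 9√17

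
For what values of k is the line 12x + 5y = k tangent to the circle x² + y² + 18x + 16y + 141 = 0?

k = −174 or k = −122

The line touches the circle iff its distance from (−9, −8) is 2:
|12·(−9) + 5·(−8) − k| / √169 = 2
|k − (−148)| = 2·13, so k = −122 or k = −174.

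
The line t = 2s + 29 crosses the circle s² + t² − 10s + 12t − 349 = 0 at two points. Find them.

(−14, 1) and (−12, 5)

Substitute t = 2s + 29:
5s² + 130s + 840 = 0  ⟹  s² + 26s + 168 = 0
s = −12 or s = −14, giving (−12, 5) and (−14, 1).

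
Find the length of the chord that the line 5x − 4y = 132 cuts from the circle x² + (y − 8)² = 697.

2√41

The distance from (0, 8) to the line is 164/√41, and r² = 697.
Half the chord is √(r² − d²) = √(41), so the full chord is 2√41.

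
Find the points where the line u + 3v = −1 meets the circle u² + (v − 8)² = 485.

(−22, 7) and (17, −6)

From the line, v = (−1 − u)/3. Substituting:
10u² + 50u − 3740 = 0  ⟹  u² + 5u − 374 = 0
u = 17 or u = −22, giving (17, −6) and (−22, 7).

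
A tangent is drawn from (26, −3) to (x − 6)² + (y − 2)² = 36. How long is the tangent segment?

√389

The centre is (6, 2) and r = 6. The square of the distance from P to the centre is 400 + 25 = 425.
The tangent meets the radius at right angles, so tangent² = |PO|² − r² = 425 − 36 = 389.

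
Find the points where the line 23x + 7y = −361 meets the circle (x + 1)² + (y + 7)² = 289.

From the line, y = (−361 − 23x)/7. Substituting:
578x² + 14450x + 83232 = 0  ⟹  x² + 25x + 144 = 0
x = −9 or x = −16, giving (−9, −22) and (−16, 1).

(−16, 1) and (−9, −22)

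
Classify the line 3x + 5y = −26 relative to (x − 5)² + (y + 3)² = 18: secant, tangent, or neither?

neither

Substituting the line into the circle gives 34x² − 184x + 296 = 0.
Δ = 33856 − 40256 = −6400.
No real roots: the line does not meet the circle.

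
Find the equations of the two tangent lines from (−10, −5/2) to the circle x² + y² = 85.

9x − 2y = −85 and 7x + 6y = −85

Write the tangent as mx − y + (−5/2 − m·(−10)) = 0 and set its distance from the centre to √85:
(10m − (5/2))² = 85(m² + 1)
12m² − 40m − 63 = 0, so m = 9/2 or m = −7/6.
Through (−10, −5/2) these give 9x − 2y = −85 and 7x + 6y = −85.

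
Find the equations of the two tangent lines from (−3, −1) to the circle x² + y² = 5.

Let a tangent through (−3, −1) have slope m. Its distance from (0, 0) must equal √5:
(3m − (1))² = 5(m² + 1)
2m² − 3m − 2 = 0, so m = 2 or m = −1/2.
Through (−3, −1) these give 2x − y = −5 and x + 2y = −5.

2x − y = −5 and x + 2y = −5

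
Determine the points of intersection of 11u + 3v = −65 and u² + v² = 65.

From the line, v = (−65 − 11u)/3. Substituting:
130u² + 1430u + 3640 = 0  ⟹  u² + 11u + 28 = 0
u = −4 or u = −7, giving (−4, −7) and (−7, 4).

(−7, 4) and (−4, −7)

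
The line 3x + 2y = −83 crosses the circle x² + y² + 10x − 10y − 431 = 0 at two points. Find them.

(−25, −4) and (−21, −10)

Express y = (−83 − 3x)/2 and substitute into the circle:
13x² + 598x + 6825 = 0  ⟹  x² + 46x + 525 = 0
x = −21 or x = −25, giving (−21, −10) and (−25, −4).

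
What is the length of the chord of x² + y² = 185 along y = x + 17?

Substitute y = x + 17:
2x² + 34x + 104 = 0  ⟹  x² + 17x + 52 = 0
x = −4 or x = −13, giving (−4, 13) and (−13, 4).
Chord length = distance between (−4, 13) and (−13, 4) = √162 = 9√2.

9√2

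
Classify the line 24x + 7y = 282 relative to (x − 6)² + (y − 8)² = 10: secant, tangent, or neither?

Substituting the line into the circle gives 625x² − 11436x + 52350 = 0.
Discriminant = (−11436)² − 4·625·(52350) = −92904 < 0.
No real roots: the line does not meet the circle.

neither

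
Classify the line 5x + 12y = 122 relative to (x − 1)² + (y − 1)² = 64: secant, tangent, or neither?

Substituting the line into the circle gives 169x² − 1388x + 3028 = 0.
Discriminant = (−1388)² − 4·169·(3028) = −120384 < 0.
No real roots: the line does not meet the circle.

neither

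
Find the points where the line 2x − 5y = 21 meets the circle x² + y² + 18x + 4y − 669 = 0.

(−32, −17) and (18, 3)

Express y = (−21 + 2x)/5 and substitute into the circle:
29x² + 406x − 16704 = 0  ⟹  x² + 14x − 576 = 0
x = 18 or x = −32, giving (18, 3) and (−32, −17).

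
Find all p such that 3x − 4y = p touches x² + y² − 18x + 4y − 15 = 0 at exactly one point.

The line touches the circle iff its distance from (9, −2) is 10:
|3·9 − 4·(−2) − p| / √25 = 10
|p − (35)| = 10·5, so p = 85 or p = −15.

p = −15 or p = 85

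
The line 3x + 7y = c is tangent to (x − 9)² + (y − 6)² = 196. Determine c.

For a tangent, require d(centre, line) = r = 14.
|3·9 + 7·6 − c| / √58 = 14
|c − (69)| = 14√58.

c = 69 ± 14√58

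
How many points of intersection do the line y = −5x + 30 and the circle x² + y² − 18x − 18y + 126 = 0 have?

Substituting the line into the circle gives 26x² − 228x + 486 = 0.
Δ = 51984 − 50544 = 1440.
Two real roots: the line is a secant.

2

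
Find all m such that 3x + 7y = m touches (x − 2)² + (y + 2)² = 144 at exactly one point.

m = −8 ± 12√58

Tangency holds when the distance from the centre (2, −2) to the line equals the radius 12:
|3·2 + 7·(−2) − m| / √58 = 12
|m − (−8)| = 12√58.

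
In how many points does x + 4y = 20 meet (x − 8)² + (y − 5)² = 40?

Centre (8, 5), r² = 40. Distance² from centre to line = (8)²/17 = 64/17.
Since d² < r², the line cuts the circle twice.

2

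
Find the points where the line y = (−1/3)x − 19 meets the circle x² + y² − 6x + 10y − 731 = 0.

Express y = (−57 − x)/3 and substitute into the circle:
10x² + 30x − 5040 = 0  ⟹  x² + 3x − 504 = 0
x = 21 or x = −24, giving (21, −26) and (−24, −11).

(−24, −11) and (21, −26)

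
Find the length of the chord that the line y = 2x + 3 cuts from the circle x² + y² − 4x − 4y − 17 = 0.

4√5

Centre (2, 2), r² = 25. Perpendicular distance d from centre to line = |5| / √5 = 5/√5.
Chord = 2√(r² − d²) = 2·√(20) = 4√5.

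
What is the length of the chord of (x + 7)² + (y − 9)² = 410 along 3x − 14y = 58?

2√205

The distance from (−7, 9) to the line is 205/√205, and r² = 410.
Half the chord is √(r² − d²) = √(205), so the full chord is 2√205.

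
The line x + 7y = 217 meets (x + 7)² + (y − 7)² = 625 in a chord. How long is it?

5√2

Substitute y = (217 − x)/7:
50x² + 350x = 0  ⟹  x² + 7x = 0
x = 0 or x = −7, giving (0, 31) and (−7, 32).
Chord length = distance between (0, 31) and (−7, 32) = √50 = 5√2.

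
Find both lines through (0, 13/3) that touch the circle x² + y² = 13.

2x − 3y = −13 and 2x + 3y = 13

A line y − (13/3) = m(x − (0)) is tangent when its distance from (0, 0) is √13:
[m·(0) − (−13/3)]² = 13(m² + 1)
9m² − 4 = 0, so m = 2/3 or m = −2/3.
With m = 2/3: 2x − 3y = −13. With m = −2/3: 2x + 3y = 13.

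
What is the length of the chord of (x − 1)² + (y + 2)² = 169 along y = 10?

Substitute y = 10:
x² − 2x − 24 = 0
x = 6 or x = −4, giving (6, 10) and (−4, 10).
|(6, 10) − (−4, 10)| = √((10)² + (0)²) = 10.

10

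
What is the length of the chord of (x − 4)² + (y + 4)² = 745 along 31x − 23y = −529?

From the line, y = (529 + 31x)/23. Substituting:
1490x² + 34270x = 0  ⟹  x² + 23x = 0
x = 0 or x = −23, giving (0, 23) and (−23, −8).
Chord length = distance between (0, 23) and (−23, −8) = √1490 = √1490.

√1490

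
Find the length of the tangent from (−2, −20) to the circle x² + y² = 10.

√394

Centre (0, 0), r² = 10. |PO|² = (−2)² + (−20)² = 404.
The tangent meets the radius at right angles, so tangent² = |PO|² − r² = 404 − 10 = 394.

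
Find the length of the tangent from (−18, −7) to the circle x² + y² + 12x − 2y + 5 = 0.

4√11

The centre is (−6, 1) and r = 4√2. The square of the distance from P to the centre is 144 + 64 = 208.
The tangent meets the radius at right angles, so tangent² = |PO|² − r² = 208 − 32 = 176.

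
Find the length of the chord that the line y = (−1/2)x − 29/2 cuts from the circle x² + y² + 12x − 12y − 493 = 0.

Substitute y = (−29 − x)/2:
5x² + 130x − 435 = 0  ⟹  x² + 26x − 87 = 0
x = 3 or x = −29, giving (3, −16) and (−29, 0).
Chord length = distance between (3, −16) and (−29, 0) = √1280 = 16√5.

16√5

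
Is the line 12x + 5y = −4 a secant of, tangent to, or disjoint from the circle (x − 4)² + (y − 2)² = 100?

secant

Centre (4, 2), r² = 100. Distance² from centre to line = (62)²/169 = 3844/169.
Since d² < r², the line cuts the circle twice.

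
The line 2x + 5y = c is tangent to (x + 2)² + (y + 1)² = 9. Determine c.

Tangency holds when the distance from the centre (−2, −1) to the line equals the radius 3:
|2·(−2) + 5·(−1) − c| / √29 = 3
|c − (−9)| = 3√29.

c = −9 ± 3√29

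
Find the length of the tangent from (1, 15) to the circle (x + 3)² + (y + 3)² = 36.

4√19

Centre (−3, −3), r² = 36. |PO|² = (4)² + (18)² = 340.
Power of the point: PT² = |PO|² − r² = 304, so PT = 4√19.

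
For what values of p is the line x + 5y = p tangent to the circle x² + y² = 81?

p = ±9√26

For a tangent, require d(centre, line) = r = 9.
|1·0 + 5·0 − p| / √26 = 9
|p| = 9√26.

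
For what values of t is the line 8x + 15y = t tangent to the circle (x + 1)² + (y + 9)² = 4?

t = −177 or t = −109

For a tangent, require d(centre, line) = r = 2.
|8·(−1) + 15·(−9) − t| / √289 = 2
|t − (−143)| = 2·17, so t = −109 or t = −177.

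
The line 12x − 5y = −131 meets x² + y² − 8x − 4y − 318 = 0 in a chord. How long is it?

From the line, y = (131 + 12x)/5. Substituting:
169x² + 2704x + 6591 = 0  ⟹  x² + 16x + 39 = 0
x = −3 or x = −13, giving (−3, 19) and (−13, −5).
|(−3, 19) − (−13, −5)| = √((10)² + (24)²) = 26.

26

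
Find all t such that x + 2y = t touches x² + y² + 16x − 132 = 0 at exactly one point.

t = −8 ± 14√5

For a tangent, require d(centre, line) = r = 14.
|1·(−8) + 2·0 − t| / √5 = 14
|t − (−8)| = 14√5.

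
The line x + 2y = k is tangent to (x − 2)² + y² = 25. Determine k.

k = 2 ± 5√5

The line touches the circle iff its distance from (2, 0) is 5:
|1·2 + 2·0 − k| / √5 = 5
|k − (2)| = 5√5.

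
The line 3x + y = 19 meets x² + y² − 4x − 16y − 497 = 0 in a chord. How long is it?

15√10

Centre (2, 8), r² = 565. Perpendicular distance d from centre to line = |−5| / √10 = 5/√10.
Half the chord is √(r² − d²) = √(1125/2), so the full chord is 15√10.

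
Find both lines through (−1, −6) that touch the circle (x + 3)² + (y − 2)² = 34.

Let a tangent through (−1, −6) have slope m. Its distance from (−3, 2) must equal √34:
(−2m − (8))² = 34(m² + 1)
15m² − 16m − 15 = 0, so m = 5/3 or m = −3/5.
Through (−1, −6) these give 5x − 3y = 13 and 3x + 5y = −33.

5x − 3y = 13 and 3x + 5y = −33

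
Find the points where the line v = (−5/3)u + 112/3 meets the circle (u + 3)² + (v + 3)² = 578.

(14, 14) and (20, 4)

From the line, v = (112 − 5u)/3. Substituting:
34u² − 1156u + 9520 = 0  ⟹  u² − 34u + 280 = 0
u = 20 or u = 14, giving (20, 4) and (14, 14).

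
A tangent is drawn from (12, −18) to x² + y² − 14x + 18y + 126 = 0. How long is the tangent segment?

Centre (7, −9), r² = 4. |PO|² = (5)² + (−9)² = 106.
Power of the point: PT² = |PO|² − r² = 102, so PT = √102.

√102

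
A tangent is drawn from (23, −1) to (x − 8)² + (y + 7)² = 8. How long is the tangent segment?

√253

With centre O = (8, −7), |OP|² = 261 and r² = 8.
The tangent meets the radius at right angles, so tangent² = |PO|² − r² = 261 − 8 = 253.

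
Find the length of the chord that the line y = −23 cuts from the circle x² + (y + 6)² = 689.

Express y = −23 and substitute into the circle:
x² − 400 = 0
x = 20 or x = −20, giving (20, −23) and (−20, −23).
Chord length = distance between (20, −23) and (−20, −23) = √1600 = 40.

40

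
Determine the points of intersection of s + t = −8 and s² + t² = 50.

From the line, t = −s − 8. Substituting:
2s² + 16s + 14 = 0  ⟹  s² + 8s + 7 = 0
s = −1 or s = −7, giving (−1, −7) and (−7, −1).

(−7, −1) and (−1, −7)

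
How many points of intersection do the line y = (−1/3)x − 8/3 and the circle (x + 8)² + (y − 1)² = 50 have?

2

d² = (1·(−8) + 3·1 − (−8))²/10 = 9/10; r² = 50.
Since d² < r², the line cuts the circle twice.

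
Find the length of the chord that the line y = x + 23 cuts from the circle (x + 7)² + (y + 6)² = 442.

20√2

From the line, y = x + 23. Substituting:
2x² + 72x + 448 = 0  ⟹  x² + 36x + 224 = 0
x = −8 or x = −28, giving (−8, 15) and (−28, −5).
Chord length = distance between (−8, 15) and (−28, −5) = √800 = 20√2.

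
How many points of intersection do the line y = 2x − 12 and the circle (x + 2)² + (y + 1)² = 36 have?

Substituting the line into the circle gives 5x² − 40x + 89 = 0.
Δ = 1600 − 1780 = −180.
No real roots: the line does not meet the circle.

0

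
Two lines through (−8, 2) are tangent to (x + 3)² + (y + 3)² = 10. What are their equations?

x + 3y = −2 and 3x + y = −22

Write the tangent as mx − y + (2 − m·(−8)) = 0 and set its distance from the centre to √10:
(5m − (−5))² = 10(m² + 1)
3m² + 10m + 3 = 0, so m = −1/3 or m = −3.
Through (−8, 2) these give x + 3y = −2 and 3x + y = −22.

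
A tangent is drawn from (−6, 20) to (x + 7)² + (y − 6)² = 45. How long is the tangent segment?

Centre (−7, 6), r² = 45. |PO|² = (1)² + (14)² = 197.
The tangent meets the radius at right angles, so tangent² = |PO|² − r² = 197 − 45 = 152.

2√38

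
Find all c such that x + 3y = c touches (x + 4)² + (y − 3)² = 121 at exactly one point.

c = 5 ± 11√10

The line touches the circle iff its distance from (−4, 3) is 11:
|1·(−4) + 3·3 − c| / √10 = 11
|c − (5)| = 11√10.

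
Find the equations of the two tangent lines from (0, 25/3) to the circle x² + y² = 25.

4x + 3y = 25 and 4x − 3y = −25

A line y − (25/3) = m(x − (0)) is tangent when its distance from (0, 0) is 5:
(0m − (−25/3))² = 25(m² + 1)
9m² − 16 = 0, so m = −4/3 or m = 4/3.
Through (0, 25/3) these give 4x + 3y = 25 and 4x − 3y = −25.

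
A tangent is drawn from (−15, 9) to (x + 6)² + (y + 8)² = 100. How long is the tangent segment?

The centre is (−6, −8) and r = 10. The square of the distance from P to the centre is 81 + 289 = 370.
The tangent meets the radius at right angles, so tangent² = |PO|² − r² = 370 − 100 = 270.

3√30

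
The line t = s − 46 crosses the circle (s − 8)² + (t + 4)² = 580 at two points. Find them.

(24, −22) and (26, −20)

From the line, t = s − 46. Substituting:
2s² − 100s + 1248 = 0  ⟹  s² − 50s + 624 = 0
s = 26 or s = 24, giving (26, −20) and (24, −22).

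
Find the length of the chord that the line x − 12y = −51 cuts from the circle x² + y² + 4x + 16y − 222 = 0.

2√145

From the line, y = (51 + x)/12. Substituting:
145x² + 870x − 19575 = 0  ⟹  x² + 6x − 135 = 0
x = 9 or x = −15, giving (9, 5) and (−15, 3).
Chord length = distance between (9, 5) and (−15, 3) = √580 = 2√145.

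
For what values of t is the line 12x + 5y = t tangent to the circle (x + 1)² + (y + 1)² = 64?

For a tangent, require d(centre, line) = r = 8.
|12·(−1) + 5·(−1) − t| / √169 = 8
|t − (−17)| = 8·13, so t = 87 or t = −121.

t = −121 or t = 87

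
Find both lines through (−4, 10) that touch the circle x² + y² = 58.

7x − 3y = −58 and 3x + 7y = 58

Let a tangent through (−4, 10) have slope m. Its distance from (0, 0) must equal √58:
[m·(4) − (−10)]² = 58(m² + 1)
21m² − 40m − 21 = 0, so m = 7/3 or m = −3/7.
With m = 7/3: 7x − 3y = −58. With m = −3/7: 3x + 7y = 58.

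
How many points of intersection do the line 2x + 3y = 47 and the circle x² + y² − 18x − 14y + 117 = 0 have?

2

d² = (2·9 + 3·7 − (47))²/13 = 64/13; r² = 13.
Since d² < r², the line cuts the circle twice.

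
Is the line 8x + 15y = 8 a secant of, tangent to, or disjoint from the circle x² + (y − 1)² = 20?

secant

Substituting the line into the circle gives 289x² + 112x − 4451 = 0.
Δ = 12544 − (−5145356) = 5157900.
Two real roots: the line is a secant.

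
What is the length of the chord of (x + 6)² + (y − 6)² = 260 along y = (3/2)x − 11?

4√13

The distance from (−6, 6) to the line is 52/√13, and r² = 260.
Half the chord is √(r² − d²) = √(52), so the full chord is 4√13.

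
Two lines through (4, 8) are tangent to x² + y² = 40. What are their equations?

x − 3y = −20 and 3x + y = 20

A line y − (8) = m(x − (4)) is tangent when its distance from (0, 0) is 2√10:
(−4m − (−8))² = 40(m² + 1)
3m² + 8m − 3 = 0, so m = 1/3 or m = −3.
With m = 1/3: x − 3y = −20. With m = −3: 3x + y = 20.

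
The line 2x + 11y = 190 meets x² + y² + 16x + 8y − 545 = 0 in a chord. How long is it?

Express y = (190 − 2x)/11 and substitute into the circle:
125x² + 1000x − 13125 = 0  ⟹  x² + 8x − 105 = 0
x = 7 or x = −15, giving (7, 16) and (−15, 20).
|(7, 16) − (−15, 20)| = √((22)² + (−4)²) = 10√5.

10√5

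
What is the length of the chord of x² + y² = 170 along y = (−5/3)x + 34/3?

4√34

From the line, y = (34 − 5x)/3. Substituting:
34x² − 340x − 374 = 0  ⟹  x² − 10x − 11 = 0
x = 11 or x = −1, giving (11, −7) and (−1, 13).
Chord length = distance between (11, −7) and (−1, 13) = √544 = 4√34.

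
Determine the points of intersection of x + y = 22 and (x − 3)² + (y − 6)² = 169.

From the line, y = −x + 22. Substituting:
2x² − 38x + 96 = 0  ⟹  x² − 19x + 48 = 0
x = 16 or x = 3, giving (16, 6) and (3, 19).

(3, 19) and (16, 6)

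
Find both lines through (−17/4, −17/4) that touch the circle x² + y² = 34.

A line y − (−17/4) = m(x − (−17/4)) is tangent when its distance from (0, 0) is √34:
(17/4m − (17/4))² = 34(m² + 1)
15m² + 34m + 15 = 0, so m = −5/3 or m = −3/5.
Through (−17/4, −17/4) these give 5x + 3y = −34 and 3x + 5y = −34.

5x + 3y = −34 and 3x + 5y = −34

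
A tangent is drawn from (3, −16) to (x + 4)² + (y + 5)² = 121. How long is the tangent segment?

7

Centre (−4, −5), r² = 121. |PO|² = (7)² + (−11)² = 170.
Power of the point: PT² = |PO|² − r² = 49, so PT = 7.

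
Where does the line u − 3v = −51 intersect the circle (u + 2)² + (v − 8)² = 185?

(−15, 12) and (6, 19)

Express v = (51 + u)/3 and substitute into the circle:
10u² + 90u − 900 = 0  ⟹  u² + 9u − 90 = 0
u = 6 or u = −15, giving (6, 19) and (−15, 12).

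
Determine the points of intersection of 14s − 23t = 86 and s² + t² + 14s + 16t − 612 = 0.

Express t = (−86 + 14s)/23 and substitute into the circle:
725s² + 10150s − 348000 = 0  ⟹  s² + 14s − 480 = 0
s = 16 or s = −30, giving (16, 6) and (−30, −22).

(−30, −22) and (16, 6)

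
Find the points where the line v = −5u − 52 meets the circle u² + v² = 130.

(−11, 3) and (−9, −7)

From the line, v = −5u − 52. Substituting:
26u² + 520u + 2574 = 0  ⟹  u² + 20u + 99 = 0
u = −9 or u = −11, giving (−9, −7) and (−11, 3).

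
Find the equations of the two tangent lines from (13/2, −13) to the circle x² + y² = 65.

A line y − (−13) = m(x − (13/2)) is tangent when its distance from (0, 0) is √65:
[m·(−13/2) − (13)]² = 65(m² + 1)
7m² − 52m − 32 = 0, so m = 8 or m = −4/7.
With m = 8: 8x − y = 65. With m = −4/7: 4x + 7y = −65.

8x − y = 65 and 4x + 7y = −65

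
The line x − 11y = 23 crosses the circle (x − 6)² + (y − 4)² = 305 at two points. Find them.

From the line, y = (−23 + x)/11. Substituting:
122x² − 1586x − 28060 = 0  ⟹  x² − 13x − 230 = 0
x = 23 or x = −10, giving (23, 0) and (−10, −3).

(−10, −3) and (23, 0)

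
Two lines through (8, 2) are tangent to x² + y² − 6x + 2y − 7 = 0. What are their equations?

Let a tangent through (8, 2) have slope m. Its distance from (3, −1) must equal √17:
(−5m − (−3))² = 17(m² + 1)
4m² − 15m − 4 = 0, so m = 4 or m = −1/4.
Through (8, 2) these give 4x − y = 30 and x + 4y = 16.

4x − y = 30 and x + 4y = 16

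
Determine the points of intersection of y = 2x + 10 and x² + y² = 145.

Substitute y = 2x + 10:
5x² + 40x − 45 = 0  ⟹  x² + 8x − 9 = 0
x = 1 or x = −9, giving (1, 12) and (−9, −8).

(−9, −8) and (1, 12)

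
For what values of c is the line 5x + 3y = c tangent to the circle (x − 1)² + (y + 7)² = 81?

For a tangent, require d(centre, line) = r = 9.
|5·1 + 3·(−7) − c| / √34 = 9
|c − (−16)| = 9√34.

c = −16 ± 9√34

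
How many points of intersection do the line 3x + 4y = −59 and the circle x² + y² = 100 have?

d² = (3·0 + 4·0 − (−59))²/25 = 3481/25; r² = 100.
Since d² > r², the line lies outside the circle.

0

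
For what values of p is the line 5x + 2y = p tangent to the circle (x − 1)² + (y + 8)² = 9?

p = −11 ± 3√29

Tangency holds when the distance from the centre (1, −8) to the line equals the radius 3:
|5·1 + 2·(−8) − p| / √29 = 3
|p − (−11)| = 3√29.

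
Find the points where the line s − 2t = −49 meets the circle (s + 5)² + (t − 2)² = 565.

(−27, 11) and (1, 25)

Express t = (49 + s)/2 and substitute into the circle:
5s² + 130s − 135 = 0  ⟹  s² + 26s − 27 = 0
s = 1 or s = −27, giving (1, 25) and (−27, 11).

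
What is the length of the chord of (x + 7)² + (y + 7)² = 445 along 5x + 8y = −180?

From the line, y = (−180 − 5x)/8. Substituting:
89x² + 2136x − 9968 = 0  ⟹  x² + 24x − 112 = 0
x = 4 or x = −28, giving (4, −25) and (−28, −5).
Chord length = distance between (4, −25) and (−28, −5) = √1424 = 4√89.

4√89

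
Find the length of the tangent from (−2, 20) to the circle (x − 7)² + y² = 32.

Centre (7, 0), r² = 32. |PO|² = (−9)² + (20)² = 481.
The tangent meets the radius at right angles, so tangent² = |PO|² − r² = 481 − 32 = 449.

√449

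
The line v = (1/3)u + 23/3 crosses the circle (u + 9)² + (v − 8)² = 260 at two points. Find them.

Substitute v = (23 + u)/3:
10u² + 160u − 1610 = 0  ⟹  u² + 16u − 161 = 0
u = 7 or u = −23, giving (7, 10) and (−23, 0).

(−23, 0) and (7, 10)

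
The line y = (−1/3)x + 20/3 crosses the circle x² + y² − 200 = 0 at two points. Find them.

(−10, 10) and (14, 2)

Substitute y = (20 − x)/3:
10x² − 40x − 1400 = 0  ⟹  x² − 4x − 140 = 0
x = 14 or x = −10, giving (14, 2) and (−10, 10).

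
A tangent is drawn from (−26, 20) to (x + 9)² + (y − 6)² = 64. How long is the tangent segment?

With centre O = (−9, 6), |OP|² = 485 and r² = 64.
By the tangent–radius right angle, tangent length = √(|PO|² − r²) = √421.

√421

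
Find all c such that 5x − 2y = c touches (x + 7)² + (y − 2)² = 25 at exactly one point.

For a tangent, require d(centre, line) = r = 5.
|5·(−7) − 2·2 − c| / √29 = 5
|c − (−39)| = 5√29.

c = −39 ± 5√29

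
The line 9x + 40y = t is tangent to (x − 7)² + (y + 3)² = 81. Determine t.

Tangency holds when the distance from the centre (7, −3) to the line equals the radius 9:
|9·7 + 40·(−3) − t| / √1681 = 9
|t − (−57)| = 9·41, so t = 312 or t = −426.

t = −426 or t = 312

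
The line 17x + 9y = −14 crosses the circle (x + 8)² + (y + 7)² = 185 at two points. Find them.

(−4, 6) and (5, −11)

From the line, y = (−14 − 17x)/9. Substituting:
370x² − 370x − 7400 = 0  ⟹  x² − x − 20 = 0
x = 5 or x = −4, giving (5, −11) and (−4, 6).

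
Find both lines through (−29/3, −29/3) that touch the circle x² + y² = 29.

A line y − (−29/3) = m(x − (−29/3)) is tangent when its distance from (0, 0) is √29:
(29/3m − (29/3))² = 29(m² + 1)
10m² − 29m + 10 = 0, so m = 5/2 or m = 2/5.
Through (−29/3, −29/3) these give 5x − 2y = −29 and 2x − 5y = 29.

5x − 2y = −29 and 2x − 5y = 29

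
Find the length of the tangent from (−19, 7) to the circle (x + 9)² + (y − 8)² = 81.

2√5

Centre (−9, 8), r² = 81. |PO|² = (−10)² + (−1)² = 101.
The tangent meets the radius at right angles, so tangent² = |PO|² − r² = 101 − 81 = 20.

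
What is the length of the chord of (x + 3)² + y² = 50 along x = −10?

The distance from (−3, 0) to the line is 7, and r² = 50.
Chord = 2√(r² − d²) = 2·√(1) = 2.

2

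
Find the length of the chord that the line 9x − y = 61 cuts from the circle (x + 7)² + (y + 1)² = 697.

5√82

From the line, y = 9x − 61. Substituting:
82x² − 1066x + 2952 = 0  ⟹  x² − 13x + 36 = 0
x = 9 or x = 4, giving (9, 20) and (4, −25).
|(9, 20) − (4, −25)| = √((5)² + (45)²) = 5√82.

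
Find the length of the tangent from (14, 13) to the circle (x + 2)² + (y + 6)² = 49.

2√142

With centre O = (−2, −6), |OP|² = 617 and r² = 49.
The tangent meets the radius at right angles, so tangent² = |PO|² − r² = 617 − 49 = 568.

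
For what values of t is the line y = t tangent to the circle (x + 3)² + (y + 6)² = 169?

For a tangent, require d(centre, line) = r = 13.
|0·(−3) + 1·(−6) − t| / √1 = 13
|t − (−6)| = 13, so t = 7 or t = −19.

t = −19 or t = 7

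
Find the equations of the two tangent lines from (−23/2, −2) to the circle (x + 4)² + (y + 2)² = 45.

2x − y = −21 and 2x + y = −25

Let a tangent through (−23/2, −2) have slope m. Its distance from (−4, −2) must equal 3√5:
(15/2m − (0))² = 45(m² + 1)
m² − 4 = 0, so m = 2 or m = −2.
Through (−23/2, −2) these give 2x − y = −21 and 2x + y = −25.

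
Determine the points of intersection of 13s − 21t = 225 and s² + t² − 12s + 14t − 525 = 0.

Substitute t = (−225 + 13s)/21:
610s² − 7320s − 247050 = 0  ⟹  s² − 12s − 405 = 0
s = 27 or s = −15, giving (27, 6) and (−15, −20).

(−15, −20) and (27, 6)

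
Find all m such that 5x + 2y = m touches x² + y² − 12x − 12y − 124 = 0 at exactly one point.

The line touches the circle iff its distance from (6, 6) is 14:
|5·6 + 2·6 − m| / √29 = 14
|m − (42)| = 14√29.

m = 42 ± 14√29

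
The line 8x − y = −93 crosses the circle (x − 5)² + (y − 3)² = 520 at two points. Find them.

(−13, −11) and (−9, 21)

Express y = 8x + 93 and substitute into the circle:
65x² + 1430x + 7605 = 0  ⟹  x² + 22x + 117 = 0
x = −9 or x = −13, giving (−9, 21) and (−13, −11).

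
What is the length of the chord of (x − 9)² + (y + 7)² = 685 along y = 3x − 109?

The distance from (9, −7) to the line is 75/√10, and r² = 685.
Chord = 2√(r² − d²) = 2·√(245/2) = 7√10.

7√10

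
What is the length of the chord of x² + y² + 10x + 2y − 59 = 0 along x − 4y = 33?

2√17

Centre (−5, −1), r² = 85. Perpendicular distance d from centre to line = |−34| / √17 = 34/√17.
Chord = 2√(r² − d²) = 2·√(17) = 2√17.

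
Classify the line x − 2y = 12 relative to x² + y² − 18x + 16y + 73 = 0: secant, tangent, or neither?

d² = (1·9 − 2·(−8) − (12))²/5 = 169/5; r² = 72.
Since d² < r², the line cuts the circle twice.

secant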